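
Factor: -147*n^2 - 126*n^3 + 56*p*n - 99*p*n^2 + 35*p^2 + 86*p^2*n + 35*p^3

(5*p - 7*n)*(p + 3*n)*(7*p + 6*n + 7)

Group: 7*p*(5*p^2 + 8*p*n - 21*n^2) + (6*n + 7)*(5*p^2 + 8*p*n - 21*n^2); both groups contain (5*p^2 + 8*p*n - 21*n^2), so (7*p + 6*n + 7) is a factor with cofactor 5*p^2 + 8*p*n - 21*n^2.
The cofactor groups again: 5*p^2 + 8*p*n - 21*n^2 = p*(5*p - 7*n) + 3*n*(5*p - 7*n); both groups contain (5*p - 7*n), giving (p + 3*n)*(5*p - 7*n).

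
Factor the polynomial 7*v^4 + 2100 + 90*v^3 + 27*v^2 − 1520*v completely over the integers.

By the rational root theorem, v = −10 is a root, so (v + 10) divides it; the quotient is 7*v^3 + 20*v^2 − 173*v + 210.
Then v = 2 is a root, so (v − 2) divides it; the quotient is 7*v^2 + 34*v − 105.
The remaining quadratic factors as (v + 7)(7*v − 15).

(7*v − 15)*(v + 10)*(v + 7)*(v − 2)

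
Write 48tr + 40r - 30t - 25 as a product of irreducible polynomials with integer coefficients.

Group as (48tr - 30t) + (40r - 25) = 6t(8r - 5) + 5(8r - 5).
Both groups share the factor (8r - 5).

(6t + 5)(8r - 5)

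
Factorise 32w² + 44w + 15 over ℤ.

(4w + 3)(8w + 5)

Need a pair with product 32·15 = 480 and sum 44: that's 20 and 24.
Split the middle term: 32w² + 20w + 24w + 15 = 4w(8w + 5) + 3(8w + 5).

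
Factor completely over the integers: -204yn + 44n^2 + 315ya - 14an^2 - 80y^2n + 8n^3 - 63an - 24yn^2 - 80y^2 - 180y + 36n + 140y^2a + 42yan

Group: 7a(20y^2 + 6yn + 45y - 2n^2 - 9n) + (-4n - 4)(20y^2 + 6yn + 45y - 2n^2 - 9n); both groups contain (20y^2 + 6yn + 45y - 2n^2 - 9n), so (7a - 4n - 4) is a factor with cofactor 20y^2 + 6yn + 45y - 2n^2 - 9n.
The cofactor groups again: 20y^2 + 6yn + 45y - 2n^2 - 9n = 4y(5y - n) + (2n + 9)(5y - n); both groups contain (5y - n), giving (4y + 2n + 9)(5y - n).

(5y - n)(4y + 2n + 9)(7a - 4n - 4)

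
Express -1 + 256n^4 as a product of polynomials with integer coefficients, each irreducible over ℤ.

(4n + 1)(4n - 1)(16n^2 + 1)

(4n)⁴ − (1)⁴ = ((4n)² − (1)²)((4n)² + (1)²); the first factor splits again, the second (16n^2 + 1) is irreducible.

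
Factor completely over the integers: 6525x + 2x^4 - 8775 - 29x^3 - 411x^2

Among the possible rational roots, x = -15 is a root, so (x + 15) divides it; the quotient is 2x^3 - 59x^2 + 474x - 585.
Next, x = 15 is a root, so (x - 15) is a factor; dividing leaves 2x^2 - 29x + 39.
The remaining quadratic factors as (x - 13)(2x - 3).

(2x - 3)(x + 15)(x - 13)(x - 15)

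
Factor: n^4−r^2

(n^2+r)(n^2−r)

Recognize a difference of squares with the parts n^2 and r.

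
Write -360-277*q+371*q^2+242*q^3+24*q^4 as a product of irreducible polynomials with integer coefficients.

Among the possible rational roots, q = -9/4 is a root, so (4*q+9) divides it; the quotient is 6*q^3+47*q^2-13*q-40.
Then q = -5/6 is a root, giving the factor (6*q+5) and quotient q^2+7*q-8.
The remaining quadratic factors as (q-1)(q+8).

(4*q+9)*(6*q+5)*(q+8)*(q-1)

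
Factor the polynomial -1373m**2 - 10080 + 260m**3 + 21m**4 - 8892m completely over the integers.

Testing divisors of the constant over divisors of the leading coefficient, m = -12/7 is a root, so (7m + 12) is a factor; dividing leaves 3m**3 + 32m**2 - 251m - 840.
Continuing, m = -15 is a root, so (m + 15) divides it; the quotient is 3m**2 - 13m - 56.
The remaining quadratic factors as (m - 7)(3m + 8).

(3m + 8)(7m + 12)(m + 15)(m - 7)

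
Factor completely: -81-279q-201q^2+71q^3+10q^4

By the rational root theorem, q = 3 is a root, so (q-3) is a factor; dividing leaves 10q^3+101q^2+102q+27.
Then q = -1/2 is a root, so (2q+1) divides it; the quotient is 5q^2+48q+27.
The remaining quadratic factors as (q+9)(5q+3).

(2q+1)(5q+3)(q+9)(q-3)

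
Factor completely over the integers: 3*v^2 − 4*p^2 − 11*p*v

Group: −p*(4*p − v) − 3*v*(4*p − v); both groups contain (4*p − v).

−(4*p − v)*(p + 3*v)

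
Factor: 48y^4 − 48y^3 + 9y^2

Pull out the common factor 3y^2, then factor the remaining trinomial.

3y^2(4y − 1)(4y − 3)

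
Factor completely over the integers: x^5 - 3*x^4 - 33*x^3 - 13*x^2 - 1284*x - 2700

Testing divisors of the constant over divisors of the leading coefficient, x = 9 is a root, giving the factor (x - 9) and quotient x^4 + 6*x^3 + 21*x^2 + 176*x + 300.
Continuing, x = -6 is a root, giving the factor (x + 6) and quotient x^3 + 21*x + 50.
Then x = -2 is a root, giving the factor (x + 2) and quotient x^2 - 2*x + 25.
The quadratic x^2 - 2*x + 25 has discriminant -96 < 0 and is irreducible over ℤ.

(x + 2)*(x + 6)*(x - 9)*(x^2 - 2*x + 25)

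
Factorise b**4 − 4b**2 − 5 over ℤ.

Substitute u = b**2 to get a quadratic in u, then factor.
b**2 + 1 is irreducible over ℤ (sum of squares).
b**2 − 5 is irreducible over ℤ (5 is not a perfect square).

(b**2 + 1)(b**2 − 5)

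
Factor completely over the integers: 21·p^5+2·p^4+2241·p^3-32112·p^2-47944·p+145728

(3·p+8)·(7·p-11)·(p-9)·(p^2+8·p+184)

By the rational root theorem, p = 11/7 is a root, so (7·p-11) is a factor; dividing leaves 3·p^4+5·p^3+328·p^2-4072·p-13248.
Then p = 9 is a root, so (p-9) divides it; the quotient is 3·p^3+32·p^2+616·p+1472.
Next, p = -8/3 is a root, giving the factor (3·p+8) and quotient p^2+8·p+184.
The quadratic p^2+8·p+184 has discriminant -672 < 0 and is irreducible over ℤ.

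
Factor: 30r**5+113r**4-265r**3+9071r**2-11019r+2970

Testing divisors of the constant over divisors of the leading coefficient, r = 5/6 is a root, giving the factor (6r-5) and quotient 5r**4+23r**3-25r**2+1491r-594.
Then r = 2/5 is a root, so (5r-2) is a factor; dividing leaves r**3+5r**2-3r+297.
Next, r = -9 is a root, giving the factor (r+9) and quotient r**2-4r+33.
The quadratic r**2-4r+33 has discriminant -116 < 0 and is irreducible over ℤ.

(5r-2)(6r-5)(r+9)(r**2-4r+33)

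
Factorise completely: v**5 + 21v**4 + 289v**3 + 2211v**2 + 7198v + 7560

(v + 2)(v + 4)(v + 7)(v**2 + 8v + 135)

Trying the rational-root candidates, v = -2 is a root, so (v + 2) is a factor; dividing leaves v**4 + 19v**3 + 251v**2 + 1709v + 3780.
Next, v = -4 is a root, so (v + 4) is a factor; dividing leaves v**3 + 15v**2 + 191v + 945.
Next, v = -7 is a root, giving the factor (v + 7) and quotient v**2 + 8v + 135.
The quadratic v**2 + 8v + 135 has discriminant -476 < 0 and is irreducible over ℤ.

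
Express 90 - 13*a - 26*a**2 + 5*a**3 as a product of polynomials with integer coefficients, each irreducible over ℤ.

By the rational root theorem, a = -9/5 is a root, giving the factor (5*a + 9) and quotient a**2 - 7*a + 10.
The remaining quadratic factors as (a - 2)(a - 5).

(5*a + 9)*(a - 2)*(a - 5)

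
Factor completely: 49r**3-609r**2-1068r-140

Among the possible rational roots, r = -1/7 is a root, so (7r+1) is a factor; dividing leaves 7r**2-88r-140.
The remaining quadratic factors as (7r+10)(r-14).

(7r+1)(7r+10)(r-14)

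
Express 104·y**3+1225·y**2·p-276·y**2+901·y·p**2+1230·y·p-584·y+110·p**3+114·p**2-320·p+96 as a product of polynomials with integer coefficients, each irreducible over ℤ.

Group: 8·y·(13·y**2+145·y·p-54·y+22·p**2-30·p+8) + (5·p+12)·(13·y**2+145·y·p-54·y+22·p**2-30·p+8); both groups contain (13·y**2+145·y·p-54·y+22·p**2-30·p+8), so (8·y+5·p+12) is a factor with cofactor 13·y**2+145·y·p-54·y+22·p**2-30·p+8.
The cofactor groups again: 13·y**2+145·y·p-54·y+22·p**2-30·p+8 = 13·y·(y+11·p-4) + (2·p-2)·(y+11·p-4); both groups contain (y+11·p-4), giving (13·y+2·p-2)·(y+11·p-4).

(y+11·p-4)·(13·y+2·p-2)·(8·y+5·p+12)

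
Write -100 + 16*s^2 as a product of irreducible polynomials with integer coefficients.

Every term has a factor of 4. Then 4*s^2 - 25 = (2*s)² − (5)².

4*(2*s + 5)*(2*s - 5)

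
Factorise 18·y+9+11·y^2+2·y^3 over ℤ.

(2·y+3)·(y+1)·(y+3)

Testing divisors of the constant over divisors of the leading coefficient, y = −3 is a root, giving the factor (y+3) and quotient 2·y^2+5·y+3.
The remaining quadratic factors as (2·y+3)(y+1).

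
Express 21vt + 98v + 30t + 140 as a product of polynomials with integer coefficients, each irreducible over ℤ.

Group as (21vt + 98v) + (30t + 140) = 7v(3t + 14) + 10(3t + 14).
Both groups share the factor (3t + 14).

(3t + 14)(7v + 10)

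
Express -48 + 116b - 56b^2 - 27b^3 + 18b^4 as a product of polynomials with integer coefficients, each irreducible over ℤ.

Among the possible rational roots, b = 2/3 is a root, so (3b - 2) is a factor; dividing leaves 6b^3 - 5b^2 - 22b + 24.
Then b = 3/2 is a root, so (2b - 3) divides it; the quotient is 3b^2 + 2b - 8.
The remaining quadratic factors as (3b - 4)(b + 2).

(2b - 3)(3b - 2)(3b - 4)(b + 2)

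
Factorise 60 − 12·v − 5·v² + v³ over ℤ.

Group as (v³ − 12·v) + (−5·v² + 60) = v·(v² − 12) − 5·(v² − 12).
Both groups share the factor (v² − 12).

(v − 5)·(v² − 12)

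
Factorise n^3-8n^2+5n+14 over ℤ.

Trying the rational-root candidates, n = 7 is a root, giving the factor (n-7) and quotient n^2-n-2.
The remaining quadratic factors as (n+1)(n-2).

(n+1)(n-2)(n-7)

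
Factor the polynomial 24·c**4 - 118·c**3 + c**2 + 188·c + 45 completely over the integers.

(2·c - 9)·(3·c - 5)·(4·c + 1)·(c + 1)

Testing divisors of the constant over divisors of the leading coefficient, c = -1 is a root, giving the factor (c + 1) and quotient 24·c**3 - 142·c**2 + 143·c + 45.
Next, c = 5/3 is a root, giving the factor (3·c - 5) and quotient 8·c**2 - 34·c - 9.
The remaining quadratic factors as (4·c + 1)(2·c - 9).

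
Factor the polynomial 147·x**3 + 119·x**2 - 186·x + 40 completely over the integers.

(3·x + 5)·(7·x - 2)·(7·x - 4)

By the rational root theorem, x = -5/3 is a root, so (3·x + 5) is a factor; dividing leaves 49·x**2 - 42·x + 8.
The remaining quadratic factors as (7·x - 4)(7·x - 2).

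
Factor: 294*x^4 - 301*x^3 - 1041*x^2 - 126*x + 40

(2*x - 5)*(3*x + 4)*(7*x + 2)*(7*x - 1)

By the rational root theorem, x = 5/2 is a root, so (2*x - 5) is a factor; dividing leaves 147*x^3 + 217*x^2 + 22*x - 8.
Continuing, x = 1/7 is a root, so (7*x - 1) is a factor; dividing leaves 21*x^2 + 34*x + 8.
The remaining quadratic factors as (3*x + 4)(7*x + 2).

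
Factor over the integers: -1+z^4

(z)⁴ − (1)⁴ = ((z)² − (1)²)((z)² + (1)²); the first factor splits again, the second (z^2+1) is irreducible.

(z+1)(z-1)(z^2+1)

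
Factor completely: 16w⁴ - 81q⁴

Difference of squares twice: with A = 2w and B = 3q, A⁴ − B⁴ = (A² − B²)(A² + B²), and A² − B² factors again.

(2w - 3q)(2w + 3q)(4w² + 9q²)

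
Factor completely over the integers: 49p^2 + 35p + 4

Need a pair with product 49·4 = 196 and sum 35: that's 7 and 28.
Split the middle term: 49p^2 + 7p + 28p + 4 = 7p(7p + 1) + 4(7p + 1).

(7p + 1)(7p + 4)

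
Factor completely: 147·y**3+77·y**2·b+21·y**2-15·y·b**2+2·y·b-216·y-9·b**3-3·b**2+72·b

(3·y-b)·(7·y+3·b+9)·(7·y+3·b-8)

Group: 7·y·(21·y**2+2·y·b+27·y-3·b**2-9·b) + (3·b-8)·(21·y**2+2·y·b+27·y-3·b**2-9·b); both groups contain (21·y**2+2·y·b+27·y-3·b**2-9·b), so (7·y+3·b-8) is a factor with cofactor 21·y**2+2·y·b+27·y-3·b**2-9·b.
The cofactor groups again: 21·y**2+2·y·b+27·y-3·b**2-9·b = 7·y·(3·y-b) + (3·b+9)·(3·y-b); both groups contain (3·y-b), giving (7·y+3·b+9)·(3·y-b).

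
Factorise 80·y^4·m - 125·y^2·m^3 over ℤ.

5·m·y^2·(4·y - 5·m)·(4·y + 5·m)

Factor out 5·y^2·m, leaving 16·y^2 - 25·m^2, which is a difference of two squares.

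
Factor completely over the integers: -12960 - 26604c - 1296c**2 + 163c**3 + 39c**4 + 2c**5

Trying the rational-root candidates, c = -15 is a root, so (c + 15) divides it; the quotient is 2c**4 + 9c**3 + 28c**2 - 1716c - 864.
Continuing, c = -1/2 is a root, giving the factor (2c + 1) and quotient c**3 + 4c**2 + 12c - 864.
Next, c = 8 is a root, so (c - 8) divides it; the quotient is c**2 + 12c + 108.
The quadratic c**2 + 12c + 108 has discriminant -288 < 0 and is irreducible over ℤ.

(2c + 1)(c + 15)(c - 8)(c**2 + 12c + 108)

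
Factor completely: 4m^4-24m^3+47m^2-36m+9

Among the possible rational roots, m = 3/2 is a root, so (2m-3) is a factor; dividing leaves 2m^3-9m^2+10m-3.
Next, m = 1 is a root, giving the factor (m-1) and quotient 2m^2-7m+3.
The remaining quadratic factors as (m-3)(2m-1).

(2m-1)(2m-3)(m-1)(m-3)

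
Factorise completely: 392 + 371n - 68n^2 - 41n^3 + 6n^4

(2n - 7)(3n + 8)(n + 1)(n - 7)

Among the possible rational roots, n = -8/3 is a root, so (3n + 8) is a factor; dividing leaves 2n^3 - 19n^2 + 28n + 49.
Next, n = 7 is a root, so (n - 7) divides it; the quotient is 2n^2 - 5n - 7.
The remaining quadratic factors as (2n - 7)(n + 1).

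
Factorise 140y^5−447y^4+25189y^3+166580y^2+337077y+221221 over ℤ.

By the rational root theorem, y = −13/7 is a root, so (7y+13) divides it; the quotient is 20y^4−101y^3+3786y^2+16766y+17017.
Then y = −11/5 is a root, so (5y+11) is a factor; dividing leaves 4y^3−29y^2+821y+1547.
Next, y = −7/4 is a root, so (4y+7) divides it; the quotient is y^2−9y+221.
The quadratic y^2−9y+221 has discriminant −803 < 0 and is irreducible over ℤ.

(4y+7)(5y+11)(7y+13)(y^2−9y+221)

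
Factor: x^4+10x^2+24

(x^2+4)(x^2+6)

Substitute u = x^2 to get a quadratic in u, then factor.
x^2+4 is irreducible over ℤ (sum of squares).
x^2+6 is irreducible over ℤ (always positive, so no real roots).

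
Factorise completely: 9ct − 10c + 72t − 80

Group as (9ct − 10c) + (72t − 80) = c(9t − 10) + 8(9t − 10).
Both groups share the factor (9t − 10).

(9t − 10)(c + 8)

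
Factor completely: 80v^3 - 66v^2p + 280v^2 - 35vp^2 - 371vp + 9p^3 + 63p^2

Group: 5v(16v^2 - 10vp + 56v - 9p^2 - 63p) - p(16v^2 - 10vp + 56v - 9p^2 - 63p); both groups contain (16v^2 - 10vp + 56v - 9p^2 - 63p), so (5v - p) is a factor with cofactor 16v^2 - 10vp + 56v - 9p^2 - 63p.
The cofactor groups again: 16v^2 - 10vp + 56v - 9p^2 - 63p = 2v(8v - 9p) + (p + 7)(8v - 9p); both groups contain (8v - 9p), giving (2v + p + 7)(8v - 9p).

(8v - 9p)(5v - p)(2v + p + 7)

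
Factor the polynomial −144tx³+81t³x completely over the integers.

Pull out the common factor 9tx; 9t²−16x² is a difference of squares.

9tx(3t+4x)(3t−4x)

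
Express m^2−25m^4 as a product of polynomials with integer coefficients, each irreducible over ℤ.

−m^2(5m+1)(5m−1)

Pull out the common factor m^2, leaving −25m^2+1.
Recognize a difference of squares with the parts 1 and 5m.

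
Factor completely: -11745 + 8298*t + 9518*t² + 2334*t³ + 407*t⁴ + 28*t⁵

Among the possible rational roots, t = -9 is a root, so (t + 9) divides it; the quotient is 28*t⁴ + 155*t³ + 939*t² + 1067*t - 1305.
Then t = -9/4 is a root, so (4*t + 9) is a factor; dividing leaves 7*t³ + 23*t² + 183*t - 145.
Then t = 5/7 is a root, giving the factor (7*t - 5) and quotient t² + 4*t + 29.
The quadratic t² + 4*t + 29 has discriminant -100 < 0 and is irreducible over ℤ.

(4*t + 9)*(7*t - 5)*(t + 9)*(t² + 4*t + 29)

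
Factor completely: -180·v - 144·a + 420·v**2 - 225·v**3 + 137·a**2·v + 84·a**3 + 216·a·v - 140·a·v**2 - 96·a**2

(3·a + 5·v - 6)·(4·a + 5·v)·(7·a - 9·v + 6)

Group: 7·a·(12·a**2 + 35·a·v - 24·a + 25·v**2 - 30·v) + (-9·v + 6)·(12·a**2 + 35·a·v - 24·a + 25·v**2 - 30·v); both groups contain (12·a**2 + 35·a·v - 24·a + 25·v**2 - 30·v), so (7·a - 9·v + 6) is a factor with cofactor 12·a**2 + 35·a·v - 24·a + 25·v**2 - 30·v.
The cofactor groups again: 12·a**2 + 35·a·v - 24·a + 25·v**2 - 30·v = 4·a·(3·a + 5·v - 6) + 5·v·(3·a + 5·v - 6); both groups contain (3·a + 5·v - 6), giving (4·a + 5·v)·(3·a + 5·v - 6).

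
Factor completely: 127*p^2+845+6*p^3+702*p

(2*p+13)*(3*p+5)*(p+13)

Among the possible rational roots, p = −13 is a root, so (p+13) divides it; the quotient is 6*p^2+49*p+65.
The remaining quadratic factors as (3*p+5)(2*p+13).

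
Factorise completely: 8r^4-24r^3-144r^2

8r^2(r+3)(r-6)

Pull out the common factor 8r^2, then factor the remaining trinomial.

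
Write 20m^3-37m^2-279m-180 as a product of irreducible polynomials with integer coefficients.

(4m+3)(5m+12)(m-5)

By the rational root theorem, m = 5 is a root, so (m-5) divides it; the quotient is 20m^2+63m+36.
The remaining quadratic factors as (4m+3)(5m+12).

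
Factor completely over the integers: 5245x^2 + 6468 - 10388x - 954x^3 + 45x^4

(3x - 11)(3x - 7)(5x - 6)(x - 14)

Among the possible rational roots, x = 6/5 is a root, so (5x - 6) divides it; the quotient is 9x^3 - 180x^2 + 833x - 1078.
Then x = 14 is a root, so (x - 14) is a factor; dividing leaves 9x^2 - 54x + 77.
The remaining quadratic factors as (3x - 11)(3x - 7).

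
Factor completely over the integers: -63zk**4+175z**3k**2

7k**2z(5z-3k)(5z+3k)

Factor out 7zk**2, leaving 25z**2-9k**2, which is a difference of two squares.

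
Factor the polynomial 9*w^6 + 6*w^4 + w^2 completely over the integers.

w^2*(3*w^2 + 1)^2

Every term has a factor of w^2; factoring it out leaves 9*w^4 + 6*w^2 + 1.
Recognize a perfect-square trinomial with the parts 1 and 3*w^2.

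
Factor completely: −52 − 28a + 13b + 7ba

Group as (7ba + 13b) + (−28a − 52) = b(7a + 13) − 4(7a + 13).
Both groups share the factor (7a + 13).

(7a + 13)(b − 4)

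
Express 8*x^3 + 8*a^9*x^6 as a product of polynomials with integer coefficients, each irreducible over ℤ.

8*x^3*(a^3*x + 1)*(a^6*x^2 - a^3*x + 1)

Pull out the common factor 8*x^3, leaving a^9*x^3 + 1.
Recognize a sum of cubes with the parts a^3*x and 1.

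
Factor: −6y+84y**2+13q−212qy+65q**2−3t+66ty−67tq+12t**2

(3t−13q+6y)(4t−5q+14y−1)

Group: 3t(4t−5q+14y−1) + (−13q+6y)(4t−5q+14y−1); both groups contain (4t−5q+14y−1).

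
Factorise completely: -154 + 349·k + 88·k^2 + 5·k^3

Trying the rational-root candidates, k = 2/5 is a root, so (5·k - 2) divides it; the quotient is k^2 + 18·k + 77.
The remaining quadratic factors as (k + 11)(k + 7).

(5·k - 2)·(k + 11)·(k + 7)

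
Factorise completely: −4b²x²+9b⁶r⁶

b²(3b²r³+2x)(3b²r³−2x)

Pull out the common factor b², leaving 9b⁴r⁶−4x².
Recognize a difference of squares with the parts 3b²r³ and 2x.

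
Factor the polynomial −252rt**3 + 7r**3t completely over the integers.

Pull out the common factor 7rt; r**2 − 36t**2 is a difference of squares.

7rt(r + 6t)(r − 6t)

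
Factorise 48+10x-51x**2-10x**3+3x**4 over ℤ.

Among the possible rational roots, x = -8/3 is a root, so (3x+8) is a factor; dividing leaves x**3-6x**2-x+6.
Then x = -1 is a root, so (x+1) divides it; the quotient is x**2-7x+6.
The remaining quadratic factors as (x-1)(x-6).

(3x+8)(x+1)(x-1)(x-6)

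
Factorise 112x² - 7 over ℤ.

Pull out the common factor 7; 16x² - 1 is a difference of squares.

7(4x + 1)(4x - 1)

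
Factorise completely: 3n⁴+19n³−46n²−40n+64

(3n+4)(n+8)(n−1)(n−2)

Testing divisors of the constant over divisors of the leading coefficient, n = −8 is a root, so (n+8) is a factor; dividing leaves 3n³−5n²−6n+8.
Continuing, n = −4/3 is a root, giving the factor (3n+4) and quotient n²−3n+2.
The remaining quadratic factors as (n−2)(n−1).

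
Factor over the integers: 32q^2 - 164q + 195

Need a pair with product 32·195 = 6240 and sum -164: that's -60 and -104.
Split the middle term: 32q^2 - 60q - 104q + 195 = 4q(8q - 15) - 13(8q - 15).

(4q - 13)(8q - 15)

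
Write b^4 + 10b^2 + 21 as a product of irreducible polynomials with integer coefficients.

Substitute u = b^2 to get a quadratic in u, then factor.
b^2 + 7 is irreducible over ℤ (always positive, so no real roots).
b^2 + 3 is irreducible over ℤ (always positive, so no real roots).

(b^2 + 3)(b^2 + 7)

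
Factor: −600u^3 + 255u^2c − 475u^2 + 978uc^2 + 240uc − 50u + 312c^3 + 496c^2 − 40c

Group: 5u(−120u^2 + 147uc − 95u + 78c^2 + 124c − 10) + 4c(−120u^2 + 147uc − 95u + 78c^2 + 124c − 10); both groups contain (−120u^2 + 147uc − 95u + 78c^2 + 124c − 10), so (5u + 4c) is a factor with cofactor −120u^2 + 147uc − 95u + 78c^2 + 124c − 10.
The cofactor groups again: −120u^2 + 147uc − 95u + 78c^2 + 124c − 10 = −8u(15u + 6c + 10) + (13c − 1)(15u + 6c + 10); both groups contain (15u + 6c + 10), giving −(8u − 13c + 1)(15u + 6c + 10).

−(8u − 13c + 1)(5u + 4c)(15u + 6c + 10)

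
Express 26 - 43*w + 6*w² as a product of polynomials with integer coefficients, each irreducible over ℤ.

(2*w - 13)*(3*w - 2)

Need a pair with product 6·26 = 156 and sum -43: that's -39 and -4.
Split the middle term: 6*w² - 39*w - 4*w + 26 = 3*w*(2*w - 13) - 2*(2*w - 13).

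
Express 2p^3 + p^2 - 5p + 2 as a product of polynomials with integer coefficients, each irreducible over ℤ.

Among the possible rational roots, p = -2 is a root, so (p + 2) is a factor; dividing leaves 2p^2 - 3p + 1.
The remaining quadratic factors as (2p - 1)(p - 1).

(2p - 1)(p + 2)(p - 1)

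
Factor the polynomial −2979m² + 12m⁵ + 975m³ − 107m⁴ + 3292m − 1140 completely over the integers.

By the rational root theorem, m = 2 is a root, so (m − 2) is a factor; dividing leaves 12m⁴ − 83m³ + 809m² − 1361m + 570.
Continuing, m = 2/3 is a root, so (3m − 2) divides it; the quotient is 4m³ − 25m² + 253m − 285.
Next, m = 5/4 is a root, so (4m − 5) is a factor; dividing leaves m² − 5m + 57.
The quadratic m² − 5m + 57 has discriminant −203 < 0 and is irreducible over ℤ.

(3m − 2)(4m − 5)(m − 2)(m² − 5m + 57)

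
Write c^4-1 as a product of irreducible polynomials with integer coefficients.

(c+1)·(c-1)·(c^2+1)

Substitute u = c^2 to get a quadratic in u, then factor.
c^2+1 is irreducible over ℤ (sum of squares).
c^2-1 is a difference of squares.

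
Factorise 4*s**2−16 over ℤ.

4*(s+2)*(s−2)

Pull out the common factor 4; s**2−4 is a difference of squares.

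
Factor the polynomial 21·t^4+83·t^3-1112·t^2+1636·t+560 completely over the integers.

(3·t-7)·(7·t+2)·(t+10)·(t-4)

Testing divisors of the constant over divisors of the leading coefficient, t = 4 is a root, so (t-4) divides it; the quotient is 21·t^3+167·t^2-444·t-140.
Then t = -10 is a root, so (t+10) is a factor; dividing leaves 21·t^2-43·t-14.
The remaining quadratic factors as (3·t-7)(7·t+2).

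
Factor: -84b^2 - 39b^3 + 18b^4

Pull out the common factor 3b^2, then factor the remaining trinomial.

3b^2(2b - 7)(3b + 4)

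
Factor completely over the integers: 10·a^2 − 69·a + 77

(2·a − 11)·(5·a − 7)

Need a pair with product 10·77 = 770 and sum −69: that's −55 and −14.
Split the middle term: 10·a^2 − 55·a − 14·a + 77 = 5·a·(2·a − 11) − 7·(2·a − 11).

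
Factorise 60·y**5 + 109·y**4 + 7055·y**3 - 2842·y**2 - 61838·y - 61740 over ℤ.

(3·y - 10)·(4·y + 7)·(5·y + 7)·(y**2 + 2·y + 126)

Among the possible rational roots, y = -7/5 is a root, giving the factor (5·y + 7) and quotient 12·y**4 + 5·y**3 + 1404·y**2 - 2534·y - 8820.
Next, y = -7/4 is a root, giving the factor (4·y + 7) and quotient 3·y**3 - 4·y**2 + 358·y - 1260.
Then y = 10/3 is a root, so (3·y - 10) is a factor; dividing leaves y**2 + 2·y + 126.
The quadratic y**2 + 2·y + 126 has discriminant -500 < 0 and is irreducible over ℤ.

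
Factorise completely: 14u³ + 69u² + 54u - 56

Testing divisors of the constant over divisors of the leading coefficient, u = -7/2 is a root, so (2u + 7) divides it; the quotient is 7u² + 10u - 8.
The remaining quadratic factors as (u + 2)(7u - 4).

(2u + 7)(7u - 4)(u + 2)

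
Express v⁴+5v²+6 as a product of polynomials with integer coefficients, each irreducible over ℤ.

(v²+2)(v²+3)

Substitute u = v² to get a quadratic in u, then factor.
v²+3 is irreducible over ℤ (always positive, so no real roots).
v²+2 is irreducible over ℤ (always positive, so no real roots).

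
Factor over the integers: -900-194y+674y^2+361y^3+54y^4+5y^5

(5y+9)(y+2)(y-1)(y^2+8y+50)

Testing divisors of the constant over divisors of the leading coefficient, y = 1 is a root, so (y-1) is a factor; dividing leaves 5y^4+59y^3+420y^2+1094y+900.
Continuing, y = -2 is a root, so (y+2) divides it; the quotient is 5y^3+49y^2+322y+450.
Next, y = -9/5 is a root, so (5y+9) divides it; the quotient is y^2+8y+50.
The quadratic y^2+8y+50 has discriminant -136 < 0 and is irreducible over ℤ.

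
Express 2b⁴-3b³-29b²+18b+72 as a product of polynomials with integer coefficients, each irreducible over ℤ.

(2b+3)(b+3)(b-2)(b-4)

Among the possible rational roots, b = -3/2 is a root, so (2b+3) divides it; the quotient is b³-3b²-10b+24.
Next, b = 4 is a root, giving the factor (b-4) and quotient b²+b-6.
The remaining quadratic factors as (b-2)(b+3).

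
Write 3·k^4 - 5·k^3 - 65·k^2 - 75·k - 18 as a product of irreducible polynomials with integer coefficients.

By the rational root theorem, k = -3 is a root, so (k + 3) divides it; the quotient is 3·k^3 - 14·k^2 - 23·k - 6.
Next, k = -1/3 is a root, so (3·k + 1) is a factor; dividing leaves k^2 - 5·k - 6.
The remaining quadratic factors as (k + 1)(k - 6).

(3·k + 1)·(k + 1)·(k + 3)·(k - 6)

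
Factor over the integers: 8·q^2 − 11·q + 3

Need a pair with product 8·3 = 24 and sum −11: that's −3 and −8.
Split the middle term: 8·q^2 − 3·q − 8·q + 3 = q·(8·q − 3) − (8·q − 3).

(8·q − 3)·(q − 1)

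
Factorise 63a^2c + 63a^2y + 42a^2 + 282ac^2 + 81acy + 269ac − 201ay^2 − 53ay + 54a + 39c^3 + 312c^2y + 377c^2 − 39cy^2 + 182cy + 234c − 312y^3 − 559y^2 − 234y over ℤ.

Group: 7a(9ac + 9ay + 6a + 39c^2 + 26c − 39y^2 − 26y) + (c + 8y + 9)(9ac + 9ay + 6a + 39c^2 + 26c − 39y^2 − 26y); both groups contain (9ac + 9ay + 6a + 39c^2 + 26c − 39y^2 − 26y), so (7a + c + 8y + 9) is a factor with cofactor 9ac + 9ay + 6a + 39c^2 + 26c − 39y^2 − 26y.
The cofactor groups again: 9ac + 9ay + 6a + 39c^2 + 26c − 39y^2 − 26y = 3a(3c + 3y + 2) + (13c − 13y)(3c + 3y + 2); both groups contain (3c + 3y + 2), giving (3a + 13c − 13y)(3c + 3y + 2).

(3a + 13c − 13y)(3c + 3y + 2)(7a + c + 8y + 9)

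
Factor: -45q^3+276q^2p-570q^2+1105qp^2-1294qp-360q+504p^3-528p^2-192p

-(q-9p+12)(3q+7p+2)(15q+8p)

Group: 3q(-15q^2+127qp-180q+72p^2-96p) + (7p+2)(-15q^2+127qp-180q+72p^2-96p); both groups contain (-15q^2+127qp-180q+72p^2-96p), so (3q+7p+2) is a factor with cofactor -15q^2+127qp-180q+72p^2-96p.
The cofactor groups again: -15q^2+127qp-180q+72p^2-96p = -15q(q-9p+12) - 8p(q-9p+12); both groups contain (q-9p+12), giving -(15q+8p)(q-9p+12).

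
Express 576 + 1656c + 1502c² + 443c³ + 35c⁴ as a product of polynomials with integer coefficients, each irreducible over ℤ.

Among the possible rational roots, c = -4/5 is a root, so (5c + 4) is a factor; dividing leaves 7c³ + 83c² + 234c + 144.
Then c = -8 is a root, giving the factor (c + 8) and quotient 7c² + 27c + 18.
The remaining quadratic factors as (7c + 6)(c + 3).

(5c + 4)(7c + 6)(c + 3)(c + 8)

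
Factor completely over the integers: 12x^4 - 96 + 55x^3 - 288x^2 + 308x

(3x - 2)(4x - 3)(x + 8)(x - 2)

Testing divisors of the constant over divisors of the leading coefficient, x = 3/4 is a root, so (4x - 3) is a factor; dividing leaves 3x^3 + 16x^2 - 60x + 32.
Then x = -8 is a root, so (x + 8) is a factor; dividing leaves 3x^2 - 8x + 4.
The remaining quadratic factors as (x - 2)(3x - 2).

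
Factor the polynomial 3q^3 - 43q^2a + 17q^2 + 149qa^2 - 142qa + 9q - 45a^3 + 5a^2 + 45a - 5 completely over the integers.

(q - 5a + 5)(q - 9a + 1)(3q - a - 1)

Group: 3q(q^2 - 14qa + 6q + 45a^2 - 50a + 5) + (-a - 1)(q^2 - 14qa + 6q + 45a^2 - 50a + 5); both groups contain (q^2 - 14qa + 6q + 45a^2 - 50a + 5), so (3q - a - 1) is a factor with cofactor q^2 - 14qa + 6q + 45a^2 - 50a + 5.
The cofactor groups again: q^2 - 14qa + 6q + 45a^2 - 50a + 5 = q(q - 5a + 5) + (-9a + 1)(q - 5a + 5); both groups contain (q - 5a + 5), giving (q - 9a + 1)(q - 5a + 5).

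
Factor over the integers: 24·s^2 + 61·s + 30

Need a pair with product 24·30 = 720 and sum 61: that's 45 and 16.
Split the middle term: 24·s^2 + 45·s + 16·s + 30 = 3·s·(8·s + 15) + 2·(8·s + 15).

(3·s + 2)·(8·s + 15)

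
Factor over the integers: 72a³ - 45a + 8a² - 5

(9a + 1)(8a² - 5)

Group as (72a³ - 45a) + (8a² - 5) = 9a(8a² - 5) + (8a² - 5).
Both groups share the factor (8a² - 5).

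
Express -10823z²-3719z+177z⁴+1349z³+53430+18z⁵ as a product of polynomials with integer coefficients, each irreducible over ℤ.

By the rational root theorem, z = -13/6 is a root, so (6z+13) is a factor; dividing leaves 3z⁴+23z³+175z²-2183z+4110.
Next, z = 10/3 is a root, so (3z-10) is a factor; dividing leaves z³+11z²+95z-411.
Next, z = 3 is a root, so (z-3) is a factor; dividing leaves z²+14z+137.
The quadratic z²+14z+137 has discriminant -352 < 0 and is irreducible over ℤ.

(3z-10)(6z+13)(z-3)(z²+14z+137)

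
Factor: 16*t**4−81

(2*t)⁴ − (3)⁴ = ((2*t)² − (3)²)((2*t)² + (3)²); the first factor splits again, the second (4*t**2+9) is irreducible.

(2*t+3)*(2*t−3)*(4*t**2+9)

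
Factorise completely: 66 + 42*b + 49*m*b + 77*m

Group as (49*m*b + 77*m) + (42*b + 66) = 7*m*(7*b + 11) + 6*(7*b + 11).
Both groups share the factor (7*b + 11).

(7*b + 11)*(7*m + 6)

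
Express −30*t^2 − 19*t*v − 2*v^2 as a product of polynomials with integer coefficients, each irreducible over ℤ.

−(15*t + 2*v)*(2*t + v)

Group: −15*t*(2*t + v) − 2*v*(2*t + v); both groups contain (2*t + v).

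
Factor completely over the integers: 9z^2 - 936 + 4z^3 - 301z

By the rational root theorem, z = -8 is a root, so (z + 8) divides it; the quotient is 4z^2 - 23z - 117.
The remaining quadratic factors as (z - 9)(4z + 13).

(4z + 13)(z + 8)(z - 9)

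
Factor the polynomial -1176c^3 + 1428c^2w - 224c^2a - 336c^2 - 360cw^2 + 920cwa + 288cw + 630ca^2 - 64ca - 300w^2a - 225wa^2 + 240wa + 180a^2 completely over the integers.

-(14c - 12w - 9a)(14c - 5w + 4)(6c + 5a)

Group: 6c(-196c^2 + 238cw + 126ca - 56c - 60w^2 - 45wa + 48w + 36a) + 5a(-196c^2 + 238cw + 126ca - 56c - 60w^2 - 45wa + 48w + 36a); both groups contain (-196c^2 + 238cw + 126ca - 56c - 60w^2 - 45wa + 48w + 36a), so (6c + 5a) is a factor with cofactor -196c^2 + 238cw + 126ca - 56c - 60w^2 - 45wa + 48w + 36a.
The cofactor groups again: -196c^2 + 238cw + 126ca - 56c - 60w^2 - 45wa + 48w + 36a = -14c(14c - 12w - 9a) + (5w - 4)(14c - 12w - 9a); both groups contain (14c - 12w - 9a), giving -(14c - 5w + 4)(14c - 12w - 9a).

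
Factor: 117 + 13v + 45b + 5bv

Group as (5bv + 45b) + (13v + 117) = 5b(v + 9) + 13(v + 9).
Both groups share the factor (v + 9).

(5b + 13)(v + 9)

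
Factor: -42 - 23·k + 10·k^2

Need a pair with product 10·(-42) = -420 and sum -23: that's 12 and -35.
Split the middle term: 10·k^2 + 12·k - 35·k - 42 = 2·k·(5·k + 6) - 7·(5·k + 6).

(2·k - 7)·(5·k + 6)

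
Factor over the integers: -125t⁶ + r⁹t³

Factor out t³ first: what remains is r⁹ - 125t³.
Recognize a difference of cubes with the parts r³ and 5t.

t³(r³ - 5t)(r⁶ + 5r³t + 25t²)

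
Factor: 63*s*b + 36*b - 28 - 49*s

(7*s + 4)*(9*b - 7)

Group as (63*s*b - 49*s) + (36*b - 28) = 7*s*(9*b - 7) + 4*(9*b - 7).
Both groups share the factor (9*b - 7).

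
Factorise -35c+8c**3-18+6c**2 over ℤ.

By the rational root theorem, c = -1/2 is a root, so (2c+1) divides it; the quotient is 4c**2+c-18.
The remaining quadratic factors as (c-2)(4c+9).

(2c+1)(4c+9)(c-2)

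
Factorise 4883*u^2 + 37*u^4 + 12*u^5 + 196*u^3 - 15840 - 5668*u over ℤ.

(3*u + 4)*(4*u - 9)*(u + 8)*(u^2 - 4*u + 55)

Testing divisors of the constant over divisors of the leading coefficient, u = -8 is a root, so (u + 8) is a factor; dividing leaves 12*u^4 - 59*u^3 + 668*u^2 - 461*u - 1980.
Then u = 9/4 is a root, so (4*u - 9) is a factor; dividing leaves 3*u^3 - 8*u^2 + 149*u + 220.
Continuing, u = -4/3 is a root, so (3*u + 4) is a factor; dividing leaves u^2 - 4*u + 55.
The quadratic u^2 - 4*u + 55 has discriminant -204 < 0 and is irreducible over ℤ.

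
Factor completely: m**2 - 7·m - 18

(m + 2)·(m - 9)

Two integers with product -18 and sum -7 are -9 and 2.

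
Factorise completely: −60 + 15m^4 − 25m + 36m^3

Group as (15m^4 − 25m) + (36m^3 − 60) = 5m(3m^3 − 5) + 12(3m^3 − 5).
Both groups share the factor (3m^3 − 5).

(5m + 12)(3m^3 − 5)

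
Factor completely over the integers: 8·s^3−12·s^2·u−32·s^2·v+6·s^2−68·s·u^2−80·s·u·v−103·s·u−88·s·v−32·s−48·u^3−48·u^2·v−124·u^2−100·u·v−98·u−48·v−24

Group: 2·s·(4·s^2−12·s·u−16·s·v−5·s−16·u^2−16·u·v−20·u−12·v−6) + (3·u+4)·(4·s^2−12·s·u−16·s·v−5·s−16·u^2−16·u·v−20·u−12·v−6); both groups contain (4·s^2−12·s·u−16·s·v−5·s−16·u^2−16·u·v−20·u−12·v−6), so (2·s+3·u+4) is a factor with cofactor 4·s^2−12·s·u−16·s·v−5·s−16·u^2−16·u·v−20·u−12·v−6.
The cofactor groups again: 4·s^2−12·s·u−16·s·v−5·s−16·u^2−16·u·v−20·u−12·v−6 = s·(4·s+4·u+3) + (−4·u−4·v−2)·(4·s+4·u+3); both groups contain (4·s+4·u+3), giving (s−4·u−4·v−2)·(4·s+4·u+3).

(2·s+3·u+4)·(4·s+4·u+3)·(s−4·u−4·v−2)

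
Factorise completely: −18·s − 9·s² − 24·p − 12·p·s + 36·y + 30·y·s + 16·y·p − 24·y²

Group: −4·y·(6·y − 4·p − 3·s) + (3·s + 6)·(6·y − 4·p − 3·s); both groups contain (6·y − 4·p − 3·s).

−(4·y − 3·s − 6)·(6·y − 4·p − 3·s)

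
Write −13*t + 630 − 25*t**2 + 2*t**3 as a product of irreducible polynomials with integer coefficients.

(2*t + 9)*(t − 10)*(t − 7)

Trying the rational-root candidates, t = 10 is a root, giving the factor (t − 10) and quotient 2*t**2 − 5*t − 63.
The remaining quadratic factors as (2*t + 9)(t − 7).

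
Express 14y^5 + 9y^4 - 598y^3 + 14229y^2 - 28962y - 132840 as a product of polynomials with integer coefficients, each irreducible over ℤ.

Among the possible rational roots, y = -15/7 is a root, so (7y + 15) divides it; the quotient is 2y^4 - 3y^3 - 79y^2 + 2202y - 8856.
Continuing, y = 9/2 is a root, giving the factor (2y - 9) and quotient y^3 + 3y^2 - 26y + 984.
Next, y = -12 is a root, so (y + 12) divides it; the quotient is y^2 - 9y + 82.
The quadratic y^2 - 9y + 82 has discriminant -247 < 0 and is irreducible over ℤ.

(2y - 9)(7y + 15)(y + 12)(y^2 - 9y + 82)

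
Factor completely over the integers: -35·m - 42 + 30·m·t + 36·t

(5·m + 6)·(6·t - 7)

Group as (30·m·t - 35·m) + (36·t - 42) = 5·m·(6·t - 7) + 6·(6·t - 7).
Both groups share the factor (6·t - 7).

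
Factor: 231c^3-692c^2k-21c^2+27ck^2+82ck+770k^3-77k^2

(11c+10k-1)(3c-7k)(7c-11k)

Group: 11c(21c^2-82ck+77k^2) + (10k-1)(21c^2-82ck+77k^2); both groups contain (21c^2-82ck+77k^2), so (11c+10k-1) is a factor with cofactor 21c^2-82ck+77k^2.
The cofactor groups again: 21c^2-82ck+77k^2 = 7c(3c-7k) - 11k(3c-7k); both groups contain (3c-7k), giving (7c-11k)(3c-7k).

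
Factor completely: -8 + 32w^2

8(2w + 1)(2w - 1)

Pull out the common factor 8; 4w^2 - 1 is a difference of squares.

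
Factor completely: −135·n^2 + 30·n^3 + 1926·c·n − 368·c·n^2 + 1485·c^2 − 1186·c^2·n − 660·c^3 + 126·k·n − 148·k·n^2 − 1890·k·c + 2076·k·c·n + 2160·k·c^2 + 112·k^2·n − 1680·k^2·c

Group: 8·k·(−210·k·c + 14·k·n + 165·c^2 + 214·c·n − 15·n^2) + (−4·c − 2·n + 9)·(−210·k·c + 14·k·n + 165·c^2 + 214·c·n − 15·n^2); both groups contain (−210·k·c + 14·k·n + 165·c^2 + 214·c·n − 15·n^2), so (8·k − 4·c − 2·n + 9) is a factor with cofactor −210·k·c + 14·k·n + 165·c^2 + 214·c·n − 15·n^2.
The cofactor groups again: −210·k·c + 14·k·n + 165·c^2 + 214·c·n − 15·n^2 = −14·k·(15·c − n) + (11·c + 15·n)·(15·c − n); both groups contain (15·c − n), giving −(14·k − 11·c − 15·n)·(15·c − n).

−(14·k − 11·c − 15·n)·(8·k − 4·c − 2·n + 9)·(15·c − n)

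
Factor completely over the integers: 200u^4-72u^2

Pull out the common factor 8u^2; 25u^2-9 is a difference of squares.

8u^2(5u+3)(5u-3)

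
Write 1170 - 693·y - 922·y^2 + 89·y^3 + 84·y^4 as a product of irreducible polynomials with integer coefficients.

Among the possible rational roots, y = -5/3 is a root, so (3·y + 5) divides it; the quotient is 28·y^3 - 17·y^2 - 279·y + 234.
Then y = 3 is a root, so (y - 3) is a factor; dividing leaves 28·y^2 + 67·y - 78.
The remaining quadratic factors as (7·y - 6)(4·y + 13).

(3·y + 5)·(4·y + 13)·(7·y - 6)·(y - 3)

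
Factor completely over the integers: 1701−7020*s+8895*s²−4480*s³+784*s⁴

(4*s−7)*(4*s−9)*(7*s−3)*(7*s−9)

Among the possible rational roots, s = 3/7 is a root, so (7*s−3) divides it; the quotient is 112*s³−592*s²+1017*s−567.
Then s = 7/4 is a root, so (4*s−7) is a factor; dividing leaves 28*s²−99*s+81.
The remaining quadratic factors as (7*s−9)(4*s−9).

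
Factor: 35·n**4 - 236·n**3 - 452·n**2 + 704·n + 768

(5·n - 8)·(7·n + 6)·(n + 2)·(n - 8)

Among the possible rational roots, n = -6/7 is a root, giving the factor (7·n + 6) and quotient 5·n**3 - 38·n**2 - 32·n + 128.
Continuing, n = 8 is a root, giving the factor (n - 8) and quotient 5·n**2 + 2·n - 16.
The remaining quadratic factors as (5·n - 8)(n + 2).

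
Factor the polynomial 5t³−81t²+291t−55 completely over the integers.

Trying the rational-root candidates, t = 5 is a root, giving the factor (t−5) and quotient 5t²−56t+11.
The remaining quadratic factors as (5t−1)(t−11).

(5t−1)(t−11)(t−5)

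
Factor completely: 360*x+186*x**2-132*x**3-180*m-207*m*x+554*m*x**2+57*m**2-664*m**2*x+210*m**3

Group: 14*m*(15*m**2-41*m*x-12*m+22*x**2+24*x) + (-6*x+15)*(15*m**2-41*m*x-12*m+22*x**2+24*x); both groups contain (15*m**2-41*m*x-12*m+22*x**2+24*x), so (14*m-6*x+15) is a factor with cofactor 15*m**2-41*m*x-12*m+22*x**2+24*x.
The cofactor groups again: 15*m**2-41*m*x-12*m+22*x**2+24*x = 15*m*(m-2*x) + (-11*x-12)*(m-2*x); both groups contain (m-2*x), giving (15*m-11*x-12)*(m-2*x).

(14*m-6*x+15)*(15*m-11*x-12)*(m-2*x)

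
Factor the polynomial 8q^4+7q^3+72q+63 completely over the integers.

Group as (8q^4+72q) + (7q^3+63) = 8q(q^3+9) + 7(q^3+9).
Both groups share the factor (q^3+9).

(8q+7)(q^3+9)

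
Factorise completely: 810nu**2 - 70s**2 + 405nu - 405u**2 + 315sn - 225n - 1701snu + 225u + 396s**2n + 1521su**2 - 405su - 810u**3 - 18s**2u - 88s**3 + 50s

-(2s - 9n + 9u)(11s - 6u - 5)(4s - 15u + 5)

Group: 11s(-8s**2 + 36sn - 6su - 10s - 135nu + 45n + 135u**2 - 45u) + (-6u - 5)(-8s**2 + 36sn - 6su - 10s - 135nu + 45n + 135u**2 - 45u); both groups contain (-8s**2 + 36sn - 6su - 10s - 135nu + 45n + 135u**2 - 45u), so (11s - 6u - 5) is a factor with cofactor -8s**2 + 36sn - 6su - 10s - 135nu + 45n + 135u**2 - 45u.
The cofactor groups again: -8s**2 + 36sn - 6su - 10s - 135nu + 45n + 135u**2 - 45u = -2s(4s - 15u + 5) + (9n - 9u)(4s - 15u + 5); both groups contain (4s - 15u + 5), giving -(2s - 9n + 9u)(4s - 15u + 5).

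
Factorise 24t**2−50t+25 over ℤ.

(4t−5)(6t−5)

Need a pair with product 24·25 = 600 and sum −50: that's −20 and −30.
Split the middle term: 24t**2−20t − 30t+25 = 4t(6t−5) − 5(6t−5).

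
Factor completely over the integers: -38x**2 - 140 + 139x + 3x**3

(3x - 5)(x - 4)(x - 7)

Among the possible rational roots, x = 4 is a root, giving the factor (x - 4) and quotient 3x**2 - 26x + 35.
The remaining quadratic factors as (3x - 5)(x - 7).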